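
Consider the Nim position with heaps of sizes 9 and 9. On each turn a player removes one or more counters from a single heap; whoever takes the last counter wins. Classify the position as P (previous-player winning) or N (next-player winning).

Write each in binary and XOR column by column:
  1001  (9)
  1001  (9)
  ----
  0000  (0)
The nim-sum is 0, so this is a P-position: the player to move is in a losing position under optimal play.

P-position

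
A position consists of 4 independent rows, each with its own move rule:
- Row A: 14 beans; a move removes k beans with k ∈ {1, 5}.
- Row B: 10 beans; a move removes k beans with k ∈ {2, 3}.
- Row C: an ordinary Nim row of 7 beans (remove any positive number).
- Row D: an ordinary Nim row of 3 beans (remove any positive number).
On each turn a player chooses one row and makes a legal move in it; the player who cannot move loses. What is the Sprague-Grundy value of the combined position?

4

Build the Grundy sequence for row A with g(k) = mex{g(k−s) : s ∈ {1, 5}, s ≤ k}:
g(0) = mex{} = 0
g(1) = mex{0} = 1
g(2) = mex{1} = 0
g(3) = mex{0} = 1
g(4) = mex{1} = 0
g(5) = mex{0} = 1
g(6) = mex{1} = 0
g(7) = mex{0} = 1
g(8) = mex{1} = 0
g(9) = mex{0} = 1
g(10) = mex{1} = 0
g(11) = mex{0} = 1
g(12) = mex{1} = 0
g(13) = mex{0} = 1
g(14) = mex{1} = 0
So g(14) = 0.
Grundy values for row B (subtraction set {2, 3}):
g(0) = mex{} = 0
g(1) = mex{} = 0
g(2) = mex{0} = 1
g(3) = mex{0} = 1
g(4) = mex{0,1} = 2
g(5) = mex{1} = 0
g(6) = mex{1,2} = 0
g(7) = mex{0,2} = 1
g(8) = mex{0} = 1
g(9) = mex{0,1} = 2
g(10) = mex{1} = 0
So g(10) = 0.
Row C is a plain Nim row of size 7, so its Grundy value is 7.
Row D is a plain Nim row of size 3, so its Grundy value is 3.
By the Sprague-Grundy theorem, the Grundy value of a sum of independent games is the XOR of the component values.
Combined value = 0 ⊕ 0 ⊕ 7 ⊕ 3 = 4.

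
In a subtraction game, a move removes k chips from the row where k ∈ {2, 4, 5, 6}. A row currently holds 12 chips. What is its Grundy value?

2

Grundy values for subtraction set {2, 4, 5, 6}:
k:     0  1  2  3  4  5  6  7  8  9 10 11 12
g(k):  0  0  1  1  2  2  3  3  0  0  1  1  2
So g(12) = 2.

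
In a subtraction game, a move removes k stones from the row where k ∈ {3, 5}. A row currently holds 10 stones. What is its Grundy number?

0

Build the Grundy sequence with g(k) = mex{g(k−s) : s ∈ {3, 5}, s ≤ k}:
g(0) = mex{} = 0
g(1) = mex{} = 0
g(2) = mex{} = 0
g(3) = mex{0} = 1
g(4) = mex{0} = 1
g(5) = mex{0} = 1
g(6) = mex{0,1} = 2
g(7) = mex{0,1} = 2
g(8) = mex{1} = 0
g(9) = mex{1,2} = 0
g(10) = mex{1,2} = 0
So g(10) = 0.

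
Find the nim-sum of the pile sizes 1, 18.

In binary:
  00001  (1)
  10010  (18)
  -----
  10011  (19)

19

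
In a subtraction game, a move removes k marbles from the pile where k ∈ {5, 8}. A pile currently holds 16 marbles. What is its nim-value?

0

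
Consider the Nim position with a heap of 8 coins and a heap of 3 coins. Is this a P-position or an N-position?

Nim-sum: 8 ⊕ 3 = 11.
The nim-sum is 11 ≠ 0, so this is an N-position: the player to move can win.

N-position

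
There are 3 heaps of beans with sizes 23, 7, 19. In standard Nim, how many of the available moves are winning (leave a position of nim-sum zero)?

Compute the nim-sum pairwise:
23 ⊕ 7 = 16
16 ⊕ 19 = 3
The overall nim-sum is X = 3. A heap of size p has a winning move iff p XOR X < p (reduce it to p XOR X).
  23: 23 XOR 3 = 20 < 23 — winning move (to 20).
  7: 7 XOR 3 = 4 < 7 — winning move (to 4).
  19: 19 XOR 3 = 16 < 19 — winning move (to 16).
That gives 3 winning moves.

3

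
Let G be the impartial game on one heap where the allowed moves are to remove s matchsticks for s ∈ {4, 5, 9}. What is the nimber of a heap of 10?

2

Grundy values for subtraction set {4, 5, 9}:
k:     0  1  2  3  4  5  6  7  8  9 10
g(k):  0  0  0  0  1  1  1  1  2  2  2
So g(10) = 2.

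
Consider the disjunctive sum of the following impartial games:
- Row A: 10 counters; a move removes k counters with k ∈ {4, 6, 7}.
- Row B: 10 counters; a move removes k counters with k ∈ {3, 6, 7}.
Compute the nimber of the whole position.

Build the Grundy sequence for row A with g(k) = mex{g(k−s) : s ∈ {4, 6, 7}, s ≤ k}:
k:     0  1  2  3  4  5  6  7  8  9 10
g(k):  0  0  0  0  1  1  1  1  2  2  2
So g(10) = 2.
For row B, compute g(0), g(1), … with moves {3, 6, 7}:
g(0) = mex{} = 0
g(1) = mex{} = 0
g(2) = mex{} = 0
g(3) = mex{0} = 1
g(4) = mex{0} = 1
g(5) = mex{0} = 1
g(6) = mex{0,1} = 2
g(7) = mex{0,1} = 2
g(8) = mex{0,1} = 2
g(9) = mex{0,1,2} = 3
g(10) = mex{1,2} = 0
So g(10) = 0.
The value of a disjunctive sum is the nim-sum of the parts.
Combined value = 2 ⊕ 0 = 2.

2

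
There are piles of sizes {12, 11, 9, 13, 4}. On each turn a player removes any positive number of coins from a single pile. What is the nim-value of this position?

Compute the nim-sum pairwise:
12 XOR 11 = 7
7 XOR 9 = 14
14 XOR 13 = 3
3 XOR 4 = 7

7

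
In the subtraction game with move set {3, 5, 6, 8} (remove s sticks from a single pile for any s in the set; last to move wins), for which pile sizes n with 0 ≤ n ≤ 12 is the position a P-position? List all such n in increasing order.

Compute g(0), g(1), … for moves {3, 5, 6, 8}:
k:     0  1  2  3  4  5  6  7  8  9 10 11 12
g(k):  0  0  0  1  1  1  2  2  2  3  3  0  0
The P-positions (g = 0) in 0..12 are 0, 1, 2, 11, 12.

0, 1, 2, 11, 12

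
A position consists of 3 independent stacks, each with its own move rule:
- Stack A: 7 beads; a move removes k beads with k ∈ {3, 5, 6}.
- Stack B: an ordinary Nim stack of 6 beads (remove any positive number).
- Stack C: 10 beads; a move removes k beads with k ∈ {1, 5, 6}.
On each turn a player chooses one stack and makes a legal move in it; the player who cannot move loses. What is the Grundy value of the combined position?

For stack A, compute g(0), g(1), … with moves {3, 5, 6}:
k:     0  1  2  3  4  5  6  7
g(k):  0  0  0  1  1  1  2  2
So g(7) = 2.
Stack B is a plain Nim stack of size 6, so its Grundy value is 6.
For stack C, compute g(0), g(1), … with moves {1, 5, 6}:
g(0) = mex{} = 0
g(1) = mex{0} = 1
g(2) = mex{1} = 0
g(3) = mex{0} = 1
g(4) = mex{1} = 0
g(5) = mex{0} = 1
g(6) = mex{0,1} = 2
g(7) = mex{0,1,2} = 3
g(8) = mex{0,1,3} = 2
g(9) = mex{0,1,2} = 3
g(10) = mex{0,1,3} = 2
So g(10) = 2.
By the Sprague-Grundy theorem, the Grundy value of a sum of independent games is the XOR of the component values.
Combined value = 2 ⊕ 6 ⊕ 2 = 6.

6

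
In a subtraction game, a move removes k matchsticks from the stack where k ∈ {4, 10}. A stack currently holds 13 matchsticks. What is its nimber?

1

Grundy values for subtraction set {4, 10}:
k:     0  1  2  3  4  5  6  7  8  9 10 11 12 13
g(k):  0  0  0  0  1  1  1  1  0  0  2  2  1  1
So g(13) = 1.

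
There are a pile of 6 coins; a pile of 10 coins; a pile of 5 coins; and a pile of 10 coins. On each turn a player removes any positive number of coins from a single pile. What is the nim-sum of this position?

3

Nim-sum: 6 ^ 10 ^ 5 ^ 10 = 3.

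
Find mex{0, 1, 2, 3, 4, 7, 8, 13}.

5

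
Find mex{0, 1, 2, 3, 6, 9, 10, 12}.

4

The values 0, 1, 2, 3 are all present; 4 is the first non-negative integer missing from the set.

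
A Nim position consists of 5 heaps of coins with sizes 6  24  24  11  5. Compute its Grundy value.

8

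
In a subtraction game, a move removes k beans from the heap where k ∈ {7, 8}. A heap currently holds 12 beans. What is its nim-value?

1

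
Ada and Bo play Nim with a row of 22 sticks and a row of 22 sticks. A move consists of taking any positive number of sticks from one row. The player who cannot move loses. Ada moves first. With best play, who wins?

Bo wins

Bitwise XOR of the heap sizes:
  10110  (22)
  10110  (22)
  -----
  00000  (0)
The nim-sum is 0, so this is a P-position: the player to move is in a losing position under optimal play; Ada is about to move from it and so loses — Bo wins.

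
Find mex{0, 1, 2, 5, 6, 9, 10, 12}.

3

The values 0, 1, 2 are all present; 3 is the first non-negative integer missing from the set.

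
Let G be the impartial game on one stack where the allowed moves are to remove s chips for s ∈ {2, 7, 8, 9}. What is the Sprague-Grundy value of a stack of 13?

2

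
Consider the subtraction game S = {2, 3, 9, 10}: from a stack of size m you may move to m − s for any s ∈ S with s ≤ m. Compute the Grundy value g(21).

2

Compute g(0), g(1), … for moves {2, 3, 9, 10}:
k:     0  1  2  3  4  5  6  7  8  9 10 11 12 13 14 15 16 17 18 19 20 21
g(k):  0  0  1  1  2  0  0  1  1  2  2  3  0  0  1  1  2  0  0  1  1  2
So g(21) = 2.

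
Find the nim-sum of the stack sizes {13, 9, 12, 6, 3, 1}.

12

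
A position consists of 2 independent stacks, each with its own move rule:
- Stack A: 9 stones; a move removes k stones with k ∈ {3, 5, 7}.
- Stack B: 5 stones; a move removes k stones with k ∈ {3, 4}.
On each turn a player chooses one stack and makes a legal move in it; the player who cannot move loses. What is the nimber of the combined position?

Grundy values for stack A (subtraction set {3, 5, 7}):
k:     0  1  2  3  4  5  6  7  8  9
g(k):  0  0  0  1  1  1  2  2  2  3
So g(9) = 3.
Build the Grundy sequence for stack B with g(k) = mex{g(k−s) : s ∈ {3, 4}, s ≤ k}:
k:     0  1  2  3  4  5
g(k):  0  0  0  1  1  1
So g(5) = 1.
By the Sprague-Grundy theorem, the Grundy value of a sum of independent games is the XOR of the component values.
Combined value = 3 XOR 1 = 2.

2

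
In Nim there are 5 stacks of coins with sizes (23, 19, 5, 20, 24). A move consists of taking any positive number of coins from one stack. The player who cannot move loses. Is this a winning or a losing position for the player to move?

Winning position

Compute the nim-sum pairwise:
23 XOR 19 = 4
4 XOR 5 = 1
1 XOR 20 = 21
21 XOR 24 = 13
The nim-sum is 13 ≠ 0, so this is an N-position: the player to move can win.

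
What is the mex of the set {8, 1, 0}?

The values 0, 1 are all present; 2 is the first non-negative integer missing from the set.

2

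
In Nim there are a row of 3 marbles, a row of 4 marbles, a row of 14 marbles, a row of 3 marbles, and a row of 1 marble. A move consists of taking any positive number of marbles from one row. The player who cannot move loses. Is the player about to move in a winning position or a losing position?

Winning position

Write each in binary and XOR column by column:
  0011  (3)
  0100  (4)
  1110  (14)
  0011  (3)
  0001  (1)
  ----
  1011  (11)
The nim-sum is 11 ≠ 0, so this is an N-position: the player to move can win.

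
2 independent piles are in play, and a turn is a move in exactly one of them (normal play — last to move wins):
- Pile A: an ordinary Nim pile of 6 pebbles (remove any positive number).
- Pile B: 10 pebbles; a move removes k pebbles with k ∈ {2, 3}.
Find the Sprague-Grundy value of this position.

Pile A is a plain Nim pile of size 6, so its Grundy value is 6.
For pile B, compute g(0), g(1), … with moves {2, 3}:
k:     0  1  2  3  4  5  6  7  8  9 10
g(k):  0  0  1  1  2  0  0  1  1  2  0
So g(10) = 0.
The value of a disjunctive sum is the nim-sum of the parts.
Combined value = 6 XOR 0 = 6.

6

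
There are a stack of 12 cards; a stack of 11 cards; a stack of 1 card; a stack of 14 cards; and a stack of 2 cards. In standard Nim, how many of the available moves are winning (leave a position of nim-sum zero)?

3

In binary:
  1100  (12)
  1011  (11)
  0001  (1)
  1110  (14)
  0010  (2)
  ----
  1010  (10)
The overall nim-sum is X = 10. A stack of size p has a winning move iff p XOR X < p (reduce it to p XOR X).
  12: 12 XOR 10 = 6 < 12 — winning move (to 6).
  11: 11 XOR 10 = 1 < 11 — winning move (to 1).
  1: 1 XOR 10 = 11 ≥ 1 — no move.
  14: 14 XOR 10 = 4 < 14 — winning move (to 4).
  2: 2 XOR 10 = 8 ≥ 2 — no move.
That gives 3 winning moves.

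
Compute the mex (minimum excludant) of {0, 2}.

0 is in the set but 1 is not, so the mex is 1.

1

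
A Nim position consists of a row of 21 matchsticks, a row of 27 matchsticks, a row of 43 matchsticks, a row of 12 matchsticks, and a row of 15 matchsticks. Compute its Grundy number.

Compute the nim-sum pairwise:
21 XOR 27 = 14
14 XOR 43 = 37
37 XOR 12 = 41
41 XOR 15 = 38

38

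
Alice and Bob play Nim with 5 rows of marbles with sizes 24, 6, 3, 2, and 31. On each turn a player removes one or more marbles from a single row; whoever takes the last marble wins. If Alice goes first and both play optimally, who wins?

Bob wins

Write each in binary and XOR column by column:
  11000  (24)
  00110  (6)
  00011  (3)
  00010  (2)
  11111  (31)
  -----
  00000  (0)
The nim-sum is 0, so this is a P-position: the player to move is in a losing position under optimal play; Alice is about to move from it and so loses — Bob wins.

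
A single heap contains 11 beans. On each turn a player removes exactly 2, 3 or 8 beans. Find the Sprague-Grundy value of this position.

Compute g(0), g(1), … for moves {2, 3, 8}:
g(0) = mex{} = 0
g(1) = mex{} = 0
g(2) = mex{0} = 1
g(3) = mex{0} = 1
g(4) = mex{0,1} = 2
g(5) = mex{1} = 0
g(6) = mex{1,2} = 0
g(7) = mex{0,2} = 1
g(8) = mex{0} = 1
g(9) = mex{0,1} = 2
g(10) = mex{1} = 0
g(11) = mex{1,2} = 0
So g(11) = 0.

0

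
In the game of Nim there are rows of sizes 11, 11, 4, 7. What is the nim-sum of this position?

3

Compute the nim-sum pairwise:
11 XOR 11 = 0
0 XOR 4 = 4
4 XOR 7 = 3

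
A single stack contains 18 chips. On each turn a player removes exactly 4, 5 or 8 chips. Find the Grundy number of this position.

Compute g(0), g(1), … for moves {4, 5, 8}:
k:     0  1  2  3  4  5  6  7  8  9 10 11 12 13 14 15 16 17 18
g(k):  0  0  0  0  1  1  1  1  2  2  2  2  0  0  0  0  1  1  1
So g(18) = 1.

1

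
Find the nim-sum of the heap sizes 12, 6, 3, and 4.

13

Nim-sum: 12 ⊕ 6 ⊕ 3 ⊕ 4 = 13.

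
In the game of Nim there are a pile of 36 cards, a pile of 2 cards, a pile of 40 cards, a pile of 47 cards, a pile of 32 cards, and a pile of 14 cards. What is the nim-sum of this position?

15

Compute the nim-sum pairwise:
36 XOR 2 = 38
38 XOR 40 = 14
14 XOR 47 = 33
33 XOR 32 = 1
1 XOR 14 = 15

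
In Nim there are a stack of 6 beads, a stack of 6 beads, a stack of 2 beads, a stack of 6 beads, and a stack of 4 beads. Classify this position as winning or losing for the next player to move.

In binary:
  110  (6)
  110  (6)
  010  (2)
  110  (6)
  100  (4)
  ---
  000  (0)
The nim-sum is 0, so this is a P-position: the player to move is in a losing position under optimal play.

Losing position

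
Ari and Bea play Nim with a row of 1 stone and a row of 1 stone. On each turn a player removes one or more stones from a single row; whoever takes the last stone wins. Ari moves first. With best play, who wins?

Bea wins

Nim-sum: 1 ⊕ 1 = 0.
The nim-sum is 0, so this is a P-position: the player to move is in a losing position under optimal play; Ari is about to move from it and so loses — Bea wins.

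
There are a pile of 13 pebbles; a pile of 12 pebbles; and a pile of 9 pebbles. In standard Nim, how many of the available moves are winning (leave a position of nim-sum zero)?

Write each in binary and XOR column by column:
  1101  (13)
  1100  (12)
  1001  (9)
  ----
  1000  (8)
The overall nim-sum is X = 8. A pile of size p has a winning move iff p XOR X < p (reduce it to p XOR X).
  13: 13 XOR 8 = 5 < 13 — winning move (to 5).
  12: 12 XOR 8 = 4 < 12 — winning move (to 4).
  9: 9 XOR 8 = 1 < 9 — winning move (to 1).
That gives 3 winning moves.

3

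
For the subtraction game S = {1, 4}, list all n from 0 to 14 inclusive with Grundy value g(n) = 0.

0, 2, 5, 7, 10, 12

Compute g(0), g(1), … for moves {1, 4}:
k:     0  1  2  3  4  5  6  7  8  9 10 11 12 13 14
g(k):  0  1  0  1  2  0  1  0  1  2  0  1  0  1  2
The P-positions (g = 0) in 0..14 are 0, 2, 5, 7, 10, 12.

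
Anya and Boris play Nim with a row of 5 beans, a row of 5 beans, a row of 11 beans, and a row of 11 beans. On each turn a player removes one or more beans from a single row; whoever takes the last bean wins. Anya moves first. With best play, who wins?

Compute the nim-sum pairwise:
5 ⊕ 5 = 0
0 ⊕ 11 = 11
11 ⊕ 11 = 0
The nim-sum is 0, so this is a P-position: the player to move is in a losing position under optimal play; Anya is about to move from it and so loses — Boris wins.

Boris wins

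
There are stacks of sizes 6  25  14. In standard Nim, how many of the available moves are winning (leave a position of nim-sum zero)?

1

Compute the nim-sum pairwise:
6 XOR 25 = 31
31 XOR 14 = 17
The overall nim-sum is X = 17. A stack of size p has a winning move iff p XOR X < p (reduce it to p XOR X).
  6: 6 XOR 17 = 23 ≥ 6 — no move.
  25: 25 XOR 17 = 8 < 25 — winning move (to 8).
  14: 14 XOR 17 = 31 ≥ 14 — no move.
That gives 1 winning move.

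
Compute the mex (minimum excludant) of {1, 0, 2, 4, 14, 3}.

The values 0, 1, 2, 3, 4 are all present; 5 is the first non-negative integer missing from the set.

5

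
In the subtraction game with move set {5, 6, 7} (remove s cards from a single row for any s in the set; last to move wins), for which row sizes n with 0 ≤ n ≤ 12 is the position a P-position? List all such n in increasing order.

0, 1, 2, 3, 4, 12

Grundy values for subtraction set {5, 6, 7}:
g(0) = mex{} = 0
g(1) = mex{} = 0
g(2) = mex{} = 0
g(3) = mex{} = 0
g(4) = mex{} = 0
g(5) = mex{0} = 1
g(6) = mex{0} = 1
g(7) = mex{0} = 1
g(8) = mex{0} = 1
g(9) = mex{0} = 1
g(10) = mex{0,1} = 2
g(11) = mex{0,1} = 2
g(12) = mex{1} = 0
The P-positions (g = 0) in 0..12 are 0, 1, 2, 3, 4, 12.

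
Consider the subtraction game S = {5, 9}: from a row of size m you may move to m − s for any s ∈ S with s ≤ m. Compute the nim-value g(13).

Grundy values for subtraction set {5, 9}:
g(0) = mex{} = 0
g(1) = mex{} = 0
g(2) = mex{} = 0
g(3) = mex{} = 0
g(4) = mex{} = 0
g(5) = mex{0} = 1
g(6) = mex{0} = 1
g(7) = mex{0} = 1
g(8) = mex{0} = 1
g(9) = mex{0} = 1
g(10) = mex{0,1} = 2
g(11) = mex{0,1} = 2
g(12) = mex{0,1} = 2
g(13) = mex{0,1} = 2
So g(13) = 2.

2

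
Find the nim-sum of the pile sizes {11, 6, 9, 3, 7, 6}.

6

Nim-sum: 11 ^ 6 ^ 9 ^ 3 ^ 7 ^ 6 = 6.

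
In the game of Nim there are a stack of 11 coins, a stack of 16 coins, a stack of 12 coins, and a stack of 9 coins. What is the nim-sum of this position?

Compute the nim-sum pairwise:
11 XOR 16 = 27
27 XOR 12 = 23
23 XOR 9 = 30

30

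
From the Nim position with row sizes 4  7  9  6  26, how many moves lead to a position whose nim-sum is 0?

Compute the nim-sum pairwise:
4 XOR 7 = 3
3 XOR 9 = 10
10 XOR 6 = 12
12 XOR 26 = 22
The overall nim-sum is X = 22. A row of size p has a winning move iff p XOR X < p (reduce it to p XOR X).
  4: 4 XOR 22 = 18 ≥ 4 — no move.
  7: 7 XOR 22 = 17 ≥ 7 — no move.
  9: 9 XOR 22 = 31 ≥ 9 — no move.
  6: 6 XOR 22 = 16 ≥ 6 — no move.
  26: 26 XOR 22 = 12 < 26 — winning move (to 12).
That gives 1 winning move.

1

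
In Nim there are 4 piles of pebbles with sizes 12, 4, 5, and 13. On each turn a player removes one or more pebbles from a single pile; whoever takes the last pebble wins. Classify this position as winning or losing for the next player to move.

Losing position

Bitwise XOR of the heap sizes:
  1100  (12)
  0100  (4)
  0101  (5)
  1101  (13)
  ----
  0000  (0)
The nim-sum is 0, so this is a P-position: the player to move is in a losing position under optimal play.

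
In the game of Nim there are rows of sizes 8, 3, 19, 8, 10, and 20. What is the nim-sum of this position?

Nim-sum: 8 ⊕ 3 ⊕ 19 ⊕ 8 ⊕ 10 ⊕ 20 = 14.

14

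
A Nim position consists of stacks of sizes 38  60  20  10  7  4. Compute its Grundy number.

Write each in binary and XOR column by column:
  100110  (38)
  111100  (60)
  010100  (20)
  001010  (10)
  000111  (7)
  000100  (4)
  ------
  000111  (7)

7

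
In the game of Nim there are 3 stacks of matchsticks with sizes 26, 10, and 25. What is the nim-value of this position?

Compute the nim-sum pairwise:
26 ^ 10 = 16
16 ^ 25 = 9

9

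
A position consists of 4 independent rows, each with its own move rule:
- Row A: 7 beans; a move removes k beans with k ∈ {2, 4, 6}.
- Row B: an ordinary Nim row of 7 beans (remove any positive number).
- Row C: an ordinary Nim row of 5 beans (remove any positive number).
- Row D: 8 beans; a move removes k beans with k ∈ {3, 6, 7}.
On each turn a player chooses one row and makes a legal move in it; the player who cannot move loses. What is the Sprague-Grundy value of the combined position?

Grundy values for row A (subtraction set {2, 4, 6}):
k:     0  1  2  3  4  5  6  7
g(k):  0  0  1  1  2  2  3  3
So g(7) = 3.
Row B is a plain Nim row of size 7, so its Grundy value is 7.
Row C is a plain Nim row of size 5, so its Grundy value is 5.
Grundy values for row D (subtraction set {3, 6, 7}):
k:     0  1  2  3  4  5  6  7  8
g(k):  0  0  0  1  1  1  2  2  2
So g(8) = 2.
By the Sprague-Grundy theorem, the Grundy value of a sum of independent games is the XOR of the component values.
Combined value = 3 XOR 7 XOR 5 XOR 2 = 3.

3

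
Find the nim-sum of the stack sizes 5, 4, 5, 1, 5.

Write each in binary and XOR column by column:
  101  (5)
  100  (4)
  101  (5)
  001  (1)
  101  (5)
  ---
  000  (0)

0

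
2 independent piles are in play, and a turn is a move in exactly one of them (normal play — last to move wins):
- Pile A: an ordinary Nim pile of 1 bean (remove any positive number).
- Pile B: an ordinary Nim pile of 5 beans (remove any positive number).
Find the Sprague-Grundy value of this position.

4

Pile A is a plain Nim pile of size 1, so its Grundy value is 1.
Pile B is a plain Nim pile of size 5, so its Grundy value is 5.
By the Sprague-Grundy theorem, the Grundy value of a sum of independent games is the XOR of the component values.
Combined value = 1 ⊕ 5 = 4.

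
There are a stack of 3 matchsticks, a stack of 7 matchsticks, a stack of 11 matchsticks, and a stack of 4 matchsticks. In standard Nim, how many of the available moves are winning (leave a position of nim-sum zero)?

1

Nim-sum: 3 XOR 7 XOR 11 XOR 4 = 11.
The overall nim-sum is X = 11. A stack of size p has a winning move iff p XOR X < p (reduce it to p XOR X).
  3: 3 XOR 11 = 8 ≥ 3 — no move.
  7: 7 XOR 11 = 12 ≥ 7 — no move.
  11: 11 XOR 11 = 0 < 11 — winning move (to 0).
  4: 4 XOR 11 = 15 ≥ 4 — no move.
That gives 1 winning move.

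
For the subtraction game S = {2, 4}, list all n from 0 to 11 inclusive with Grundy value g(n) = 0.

0, 1, 6, 7

Build the Grundy sequence with g(k) = mex{g(k−s) : s ∈ {2, 4}, s ≤ k}:
k:     0  1  2  3  4  5  6  7  8  9 10 11
g(k):  0  0  1  1  2  2  0  0  1  1  2  2
The P-positions (g = 0) in 0..11 are 0, 1, 6, 7.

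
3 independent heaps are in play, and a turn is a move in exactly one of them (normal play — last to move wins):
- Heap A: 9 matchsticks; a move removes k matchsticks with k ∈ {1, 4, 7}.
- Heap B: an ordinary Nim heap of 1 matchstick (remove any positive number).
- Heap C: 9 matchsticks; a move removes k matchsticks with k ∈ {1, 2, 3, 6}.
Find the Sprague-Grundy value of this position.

Grundy values for heap A (subtraction set {1, 4, 7}):
k:     0  1  2  3  4  5  6  7  8  9
g(k):  0  1  0  1  2  0  1  2  0  1
So g(9) = 1.
Heap B is a plain Nim heap of size 1, so its Grundy value is 1.
Build the Grundy sequence for heap C with g(k) = mex{g(k−s) : s ∈ {1, 2, 3, 6}, s ≤ k}:
g(0) = mex{} = 0
g(1) = mex{0} = 1
g(2) = mex{0,1} = 2
g(3) = mex{0,1,2} = 3
g(4) = mex{1,2,3} = 0
g(5) = mex{0,2,3} = 1
g(6) = mex{0,1,3} = 2
g(7) = mex{0,1,2} = 3
g(8) = mex{1,2,3} = 0
g(9) = mex{0,2,3} = 1
So g(9) = 1.
By the Sprague-Grundy theorem, the Grundy value of a sum of independent games is the XOR of the component values.
Combined value = 1 XOR 1 XOR 1 = 1.

1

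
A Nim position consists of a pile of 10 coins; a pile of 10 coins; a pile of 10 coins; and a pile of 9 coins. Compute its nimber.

3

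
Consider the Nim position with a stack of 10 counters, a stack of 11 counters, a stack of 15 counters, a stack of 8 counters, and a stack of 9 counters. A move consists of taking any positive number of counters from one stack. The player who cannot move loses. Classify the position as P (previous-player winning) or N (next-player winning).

Nim-sum: 10 ⊕ 11 ⊕ 15 ⊕ 8 ⊕ 9 = 15.
The nim-sum is 15 ≠ 0, so this is an N-position: the player to move can win.

N-position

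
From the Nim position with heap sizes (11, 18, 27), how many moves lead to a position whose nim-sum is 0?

Compute the nim-sum pairwise:
11 XOR 18 = 25
25 XOR 27 = 2
The overall nim-sum is X = 2. A heap of size p has a winning move iff p XOR X < p (reduce it to p XOR X).
  11: 11 XOR 2 = 9 < 11 — winning move (to 9).
  18: 18 XOR 2 = 16 < 18 — winning move (to 16).
  27: 27 XOR 2 = 25 < 27 — winning move (to 25).
That gives 3 winning moves.

3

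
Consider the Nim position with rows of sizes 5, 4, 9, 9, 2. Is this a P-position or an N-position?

N-position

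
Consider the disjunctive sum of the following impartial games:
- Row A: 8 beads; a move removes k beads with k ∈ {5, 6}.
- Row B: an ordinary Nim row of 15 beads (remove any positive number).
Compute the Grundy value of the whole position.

14

Grundy values for row A (subtraction set {5, 6}):
g(0) = mex{} = 0
g(1) = mex{} = 0
g(2) = mex{} = 0
g(3) = mex{} = 0
g(4) = mex{} = 0
g(5) = mex{0} = 1
g(6) = mex{0} = 1
g(7) = mex{0} = 1
g(8) = mex{0} = 1
So g(8) = 1.
Row B is a plain Nim row of size 15, so its Grundy value is 15.
By the Sprague-Grundy theorem, the Grundy value of a sum of independent games is the XOR of the component values.
Combined value = 1 ⊕ 15 = 14.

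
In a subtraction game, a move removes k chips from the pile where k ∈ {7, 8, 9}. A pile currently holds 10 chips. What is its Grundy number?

1

Build the Grundy sequence with g(k) = mex{g(k−s) : s ∈ {7, 8, 9}, s ≤ k}:
g(0) = mex{} = 0
g(1) = mex{} = 0
g(2) = mex{} = 0
g(3) = mex{} = 0
g(4) = mex{} = 0
g(5) = mex{} = 0
g(6) = mex{} = 0
g(7) = mex{0} = 1
g(8) = mex{0} = 1
g(9) = mex{0} = 1
g(10) = mex{0} = 1
So g(10) = 1.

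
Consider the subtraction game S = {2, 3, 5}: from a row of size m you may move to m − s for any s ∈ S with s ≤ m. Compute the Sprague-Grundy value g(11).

2

Compute g(0), g(1), … for moves {2, 3, 5}:
k:     0  1  2  3  4  5  6  7  8  9 10 11
g(k):  0  0  1  1  2  2  3  0  0  1  1  2
So g(11) = 2.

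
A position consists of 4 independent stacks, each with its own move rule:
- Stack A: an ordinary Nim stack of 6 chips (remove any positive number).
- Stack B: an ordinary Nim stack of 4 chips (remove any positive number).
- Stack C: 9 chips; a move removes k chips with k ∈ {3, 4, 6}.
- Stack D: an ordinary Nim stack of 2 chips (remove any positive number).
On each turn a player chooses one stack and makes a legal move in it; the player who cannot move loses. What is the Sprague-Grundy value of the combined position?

Stack A is a plain Nim stack of size 6, so its Grundy value is 6.
Stack B is a plain Nim stack of size 4, so its Grundy value is 4.
For stack C, compute g(0), g(1), … with moves {3, 4, 6}:
g(0) = mex{} = 0
g(1) = mex{} = 0
g(2) = mex{} = 0
g(3) = mex{0} = 1
g(4) = mex{0} = 1
g(5) = mex{0} = 1
g(6) = mex{0,1} = 2
g(7) = mex{0,1} = 2
g(8) = mex{0,1} = 2
g(9) = mex{1,2} = 0
So g(9) = 0.
Stack D is a plain Nim stack of size 2, so its Grundy value is 2.
By the Sprague-Grundy theorem, the Grundy value of a sum of independent games is the XOR of the component values.
Combined value = 6 XOR 4 XOR 0 XOR 2 = 0.

0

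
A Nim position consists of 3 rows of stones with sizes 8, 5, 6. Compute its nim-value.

Nim-sum: 8 ^ 5 ^ 6 = 11.

11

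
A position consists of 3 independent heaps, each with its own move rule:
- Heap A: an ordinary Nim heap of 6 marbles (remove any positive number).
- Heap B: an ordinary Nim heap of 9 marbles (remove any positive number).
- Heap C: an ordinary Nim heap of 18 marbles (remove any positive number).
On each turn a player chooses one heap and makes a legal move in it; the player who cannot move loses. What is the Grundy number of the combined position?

Heap A is a plain Nim heap of size 6, so its Grundy value is 6.
Heap B is a plain Nim heap of size 9, so its Grundy value is 9.
Heap C is a plain Nim heap of size 18, so its Grundy value is 18.
By the Sprague-Grundy theorem, the Grundy value of a sum of independent games is the XOR of the component values.
Combined value = 6 XOR 9 XOR 18 = 29.

29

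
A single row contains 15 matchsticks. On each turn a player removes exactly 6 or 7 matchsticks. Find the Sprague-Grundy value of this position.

0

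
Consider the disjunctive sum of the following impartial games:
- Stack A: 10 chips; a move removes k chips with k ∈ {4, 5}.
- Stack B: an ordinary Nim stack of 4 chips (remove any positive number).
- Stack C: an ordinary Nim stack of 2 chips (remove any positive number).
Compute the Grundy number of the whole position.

6

Build the Grundy sequence for stack A with g(k) = mex{g(k−s) : s ∈ {4, 5}, s ≤ k}:
k:     0  1  2  3  4  5  6  7  8  9 10
g(k):  0  0  0  0  1  1  1  1  2  0  0
So g(10) = 0.
Stack B is a plain Nim stack of size 4, so its Grundy value is 4.
Stack C is a plain Nim stack of size 2, so its Grundy value is 2.
By the Sprague-Grundy theorem, the Grundy value of a sum of independent games is the XOR of the component values.
Combined value = 0 XOR 4 XOR 2 = 6.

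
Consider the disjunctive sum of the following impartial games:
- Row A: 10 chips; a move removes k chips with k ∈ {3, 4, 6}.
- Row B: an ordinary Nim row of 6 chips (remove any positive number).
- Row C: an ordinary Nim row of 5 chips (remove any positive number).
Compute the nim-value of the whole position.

For row A, compute g(0), g(1), … with moves {3, 4, 6}:
k:     0  1  2  3  4  5  6  7  8  9 10
g(k):  0  0  0  1  1  1  2  2  2  0  0
So g(10) = 0.
Row B is a plain Nim row of size 6, so its Grundy value is 6.
Row C is a plain Nim row of size 5, so its Grundy value is 5.
By the Sprague-Grundy theorem, the Grundy value of a sum of independent games is the XOR of the component values.
Combined value = 0 ⊕ 6 ⊕ 5 = 3.

3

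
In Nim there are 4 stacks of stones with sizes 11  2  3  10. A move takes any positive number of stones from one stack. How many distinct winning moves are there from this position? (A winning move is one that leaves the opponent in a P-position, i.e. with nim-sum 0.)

Compute the nim-sum pairwise:
11 ^ 2 = 9
9 ^ 3 = 10
10 ^ 10 = 0
The nim-sum is already 0, so every move leaves a nonzero nim-sum — there are no winning moves.

0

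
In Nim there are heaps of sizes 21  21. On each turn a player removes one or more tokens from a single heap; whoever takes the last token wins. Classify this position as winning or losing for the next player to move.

Nim-sum: 21 ^ 21 = 0.
The nim-sum is 0, so this is a P-position: the player to move is in a losing position under optimal play.

Losing position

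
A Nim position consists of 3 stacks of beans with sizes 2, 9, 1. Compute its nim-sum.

Nim-sum: 2 ^ 9 ^ 1 = 10.

10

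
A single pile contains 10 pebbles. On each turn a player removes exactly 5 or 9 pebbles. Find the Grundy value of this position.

Grundy values for subtraction set {5, 9}:
k:     0  1  2  3  4  5  6  7  8  9 10
g(k):  0  0  0  0  0  1  1  1  1  1  2
So g(10) = 2.

2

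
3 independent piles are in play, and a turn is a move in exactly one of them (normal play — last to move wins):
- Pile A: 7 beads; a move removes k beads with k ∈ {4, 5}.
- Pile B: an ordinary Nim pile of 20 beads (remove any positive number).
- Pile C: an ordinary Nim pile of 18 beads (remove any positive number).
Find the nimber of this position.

7

Grundy values for pile A (subtraction set {4, 5}):
g(0) = mex{} = 0
g(1) = mex{} = 0
g(2) = mex{} = 0
g(3) = mex{} = 0
g(4) = mex{0} = 1
g(5) = mex{0} = 1
g(6) = mex{0} = 1
g(7) = mex{0} = 1
So g(7) = 1.
Pile B is a plain Nim pile of size 20, so its Grundy value is 20.
Pile C is a plain Nim pile of size 18, so its Grundy value is 18.
By the Sprague-Grundy theorem, the Grundy value of a sum of independent games is the XOR of the component values.
Combined value = 1 ⊕ 20 ⊕ 18 = 7.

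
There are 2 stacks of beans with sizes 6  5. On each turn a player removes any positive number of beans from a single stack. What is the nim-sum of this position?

Compute the nim-sum pairwise:
6 XOR 5 = 3

3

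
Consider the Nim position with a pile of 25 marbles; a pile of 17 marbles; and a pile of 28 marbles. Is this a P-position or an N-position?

N-position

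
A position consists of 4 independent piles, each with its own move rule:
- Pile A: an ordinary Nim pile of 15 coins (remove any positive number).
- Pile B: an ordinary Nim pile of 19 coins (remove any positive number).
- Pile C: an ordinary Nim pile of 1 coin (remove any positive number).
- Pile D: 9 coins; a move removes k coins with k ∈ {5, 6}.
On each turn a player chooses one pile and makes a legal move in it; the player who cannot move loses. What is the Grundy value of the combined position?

28

Pile A is a plain Nim pile of size 15, so its Grundy value is 15.
Pile B is a plain Nim pile of size 19, so its Grundy value is 19.
Pile C is a plain Nim pile of size 1, so its Grundy value is 1.
For pile D, compute g(0), g(1), … with moves {5, 6}:
k:     0  1  2  3  4  5  6  7  8  9
g(k):  0  0  0  0  0  1  1  1  1  1
So g(9) = 1.
By the Sprague-Grundy theorem, the Grundy value of a sum of independent games is the XOR of the component values.
Combined value = 15 ⊕ 19 ⊕ 1 ⊕ 1 = 28.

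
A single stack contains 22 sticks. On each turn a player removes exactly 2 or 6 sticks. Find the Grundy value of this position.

1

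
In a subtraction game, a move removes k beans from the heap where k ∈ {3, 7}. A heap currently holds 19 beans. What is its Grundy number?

1

Build the Grundy sequence with g(k) = mex{g(k−s) : s ∈ {3, 7}, s ≤ k}:
k:     0  1  2  3  4  5  6  7  8  9 10 11 12 13 14 15 16 17 18 19
g(k):  0  0  0  1  1  1  0  2  2  1  0  0  0  1  1  1  0  2  2  1
So g(19) = 1.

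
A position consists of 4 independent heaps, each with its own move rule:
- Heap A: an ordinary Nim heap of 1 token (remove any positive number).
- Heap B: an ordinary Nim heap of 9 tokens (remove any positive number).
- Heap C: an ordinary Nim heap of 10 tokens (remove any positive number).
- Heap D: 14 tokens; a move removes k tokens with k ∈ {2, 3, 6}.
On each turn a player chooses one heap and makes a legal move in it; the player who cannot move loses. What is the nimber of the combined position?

2

Heap A is a plain Nim heap of size 1, so its Grundy value is 1.
Heap B is a plain Nim heap of size 9, so its Grundy value is 9.
Heap C is a plain Nim heap of size 10, so its Grundy value is 10.
Build the Grundy sequence for heap D with g(k) = mex{g(k−s) : s ∈ {2, 3, 6}, s ≤ k}:
k:     0  1  2  3  4  5  6  7  8  9 10 11 12 13 14
g(k):  0  0  1  1  2  0  3  1  2  0  0  1  1  2  0
So g(14) = 0.
By the Sprague-Grundy theorem, the Grundy value of a sum of independent games is the XOR of the component values.
Combined value = 1 ⊕ 9 ⊕ 10 ⊕ 0 = 2.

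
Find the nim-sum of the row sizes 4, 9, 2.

Bitwise XOR of the heap sizes:
  0100  (4)
  1001  (9)
  0010  (2)
  ----
  1111  (15)

15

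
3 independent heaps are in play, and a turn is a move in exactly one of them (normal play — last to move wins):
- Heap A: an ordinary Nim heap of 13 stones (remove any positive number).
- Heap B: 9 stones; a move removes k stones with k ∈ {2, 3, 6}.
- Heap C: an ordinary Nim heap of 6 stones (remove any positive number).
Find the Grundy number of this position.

11

Heap A is a plain Nim heap of size 13, so its Grundy value is 13.
For heap B, compute g(0), g(1), … with moves {2, 3, 6}:
k:     0  1  2  3  4  5  6  7  8  9
g(k):  0  0  1  1  2  0  3  1  2  0
So g(9) = 0.
Heap C is a plain Nim heap of size 6, so its Grundy value is 6.
The value of a disjunctive sum is the nim-sum of the parts.
Combined value = 13 ⊕ 0 ⊕ 6 = 11.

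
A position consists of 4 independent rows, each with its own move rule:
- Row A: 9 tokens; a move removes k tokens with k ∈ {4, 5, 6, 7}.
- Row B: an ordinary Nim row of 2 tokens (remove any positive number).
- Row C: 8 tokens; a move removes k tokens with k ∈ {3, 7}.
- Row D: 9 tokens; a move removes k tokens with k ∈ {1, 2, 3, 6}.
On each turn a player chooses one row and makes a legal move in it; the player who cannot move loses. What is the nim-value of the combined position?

3

Build the Grundy sequence for row A with g(k) = mex{g(k−s) : s ∈ {4, 5, 6, 7}, s ≤ k}:
k:     0  1  2  3  4  5  6  7  8  9
g(k):  0  0  0  0  1  1  1  1  2  2
So g(9) = 2.
Row B is a plain Nim row of size 2, so its Grundy value is 2.
For row C, compute g(0), g(1), … with moves {3, 7}:
k:     0  1  2  3  4  5  6  7  8
g(k):  0  0  0  1  1  1  0  2  2
So g(8) = 2.
For row D, compute g(0), g(1), … with moves {1, 2, 3, 6}:
k:     0  1  2  3  4  5  6  7  8  9
g(k):  0  1  2  3  0  1  2  3  0  1
So g(9) = 1.
The value of a disjunctive sum is the nim-sum of the parts.
Combined value = 2 XOR 2 XOR 2 XOR 1 = 3.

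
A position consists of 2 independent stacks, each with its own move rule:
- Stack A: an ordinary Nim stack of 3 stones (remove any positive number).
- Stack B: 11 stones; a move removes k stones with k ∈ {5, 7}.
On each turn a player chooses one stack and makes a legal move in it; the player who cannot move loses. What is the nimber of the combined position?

1

Stack A is a plain Nim stack of size 3, so its Grundy value is 3.
Build the Grundy sequence for stack B with g(k) = mex{g(k−s) : s ∈ {5, 7}, s ≤ k}:
k:     0  1  2  3  4  5  6  7  8  9 10 11
g(k):  0  0  0  0  0  1  1  1  1  1  2  2
So g(11) = 2.
By the Sprague-Grundy theorem, the Grundy value of a sum of independent games is the XOR of the component values.
Combined value = 3 ⊕ 2 = 1.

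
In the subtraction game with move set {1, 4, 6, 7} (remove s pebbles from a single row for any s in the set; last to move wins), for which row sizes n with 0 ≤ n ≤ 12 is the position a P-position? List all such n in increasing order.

Grundy values for subtraction set {1, 4, 6, 7}:
k:     0  1  2  3  4  5  6  7  8  9 10 11 12
g(k):  0  1  0  1  2  0  1  2  3  2  0  1  2
The P-positions (g = 0) in 0..12 are 0, 2, 5, 10.

0, 2, 5, 10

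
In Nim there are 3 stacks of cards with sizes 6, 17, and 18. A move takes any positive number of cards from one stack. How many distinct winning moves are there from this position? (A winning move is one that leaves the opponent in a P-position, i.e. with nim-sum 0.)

In binary:
  00110  (6)
  10001  (17)
  10010  (18)
  -----
  00101  (5)
The overall nim-sum is X = 5. A stack of size p has a winning move iff p XOR X < p (reduce it to p XOR X).
  6: 6 XOR 5 = 3 < 6 — winning move (to 3).
  17: 17 XOR 5 = 20 ≥ 17 — no move.
  18: 18 XOR 5 = 23 ≥ 18 — no move.
That gives 1 winning move.

1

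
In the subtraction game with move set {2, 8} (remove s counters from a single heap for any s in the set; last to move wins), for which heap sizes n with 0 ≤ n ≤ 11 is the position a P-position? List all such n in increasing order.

0, 1, 4, 5, 10, 11

Build the Grundy sequence with g(k) = mex{g(k−s) : s ∈ {2, 8}, s ≤ k}:
k:     0  1  2  3  4  5  6  7  8  9 10 11
g(k):  0  0  1  1  0  0  1  1  2  2  0  0
The P-positions (g = 0) in 0..11 are 0, 1, 4, 5, 10, 11.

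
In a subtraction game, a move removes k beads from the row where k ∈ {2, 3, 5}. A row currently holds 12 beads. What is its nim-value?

Compute g(0), g(1), … for moves {2, 3, 5}:
k:     0  1  2  3  4  5  6  7  8  9 10 11 12
g(k):  0  0  1  1  2  2  3  0  0  1  1  2  2
So g(12) = 2.

2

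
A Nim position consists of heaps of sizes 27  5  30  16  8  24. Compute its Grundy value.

0

Compute the nim-sum pairwise:
27 XOR 5 = 30
30 XOR 30 = 0
0 XOR 16 = 16
16 XOR 8 = 24
24 XOR 24 = 0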